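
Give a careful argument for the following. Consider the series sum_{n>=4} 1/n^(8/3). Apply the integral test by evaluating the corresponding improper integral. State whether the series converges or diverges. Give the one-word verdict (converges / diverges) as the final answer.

Let f(x) = x^(-8/3). Then f is positive, continuous, and decreasing on [4, infinity), so the integral test applies.
Compute the improper integral int_{4}^infinity f(x) dx:
  antiderivative F(x) = -3/(5*x^(5/3)).
  As x -> infinity, F(x) -> 0 (since p = 8/3 > 1).
  So int = F(infinity) - F(4) = 0 - (-3*2^(2/3)/80) = 3*2^(2/3)/80.
  Finite, so by the integral test, the series converges.

converges


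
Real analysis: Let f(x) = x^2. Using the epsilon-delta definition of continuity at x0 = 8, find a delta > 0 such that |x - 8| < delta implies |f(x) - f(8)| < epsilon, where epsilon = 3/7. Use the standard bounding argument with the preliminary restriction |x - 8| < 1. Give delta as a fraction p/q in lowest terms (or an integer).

Factor: |x^2 - (8)^2| = |x - 8| * |x + 8|.
Impose |x - 8| < 1 first. Then |x + 8| = |(x - 8) + 2*(8)| <= |x - 8| + 2*|8| < 1 + 16 = 17.
So |x^2 - (8)^2| < delta * 17.
We need delta * 17 <= 3/7, i.e. delta <= 3/7/17 = 3/119.
Since 3/119 < 1, this is tighter than 1; take delta = 3/119.
So delta = 3/119 works.

3/119


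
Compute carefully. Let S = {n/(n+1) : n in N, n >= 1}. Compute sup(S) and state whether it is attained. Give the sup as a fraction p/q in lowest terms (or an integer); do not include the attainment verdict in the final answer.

Analysis:
- Values: 1/2, 2/3, 3/4, 4/5, ... strictly increasing.
- Minimum is 1/2 (n=1); inf = 1/2 (attained).
- n/(n+1) = 1 - 1/(n+1) -> 1 from below as n -> infinity, and never equals 1.
- So sup = 1 (not attained).
Conclusion: sup(S) = 1, not attained in S.

1


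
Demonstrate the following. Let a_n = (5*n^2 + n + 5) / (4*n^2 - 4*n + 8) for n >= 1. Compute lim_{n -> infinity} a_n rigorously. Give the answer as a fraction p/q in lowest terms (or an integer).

Divide numerator and denominator by n^2, the highest power:
numerator / n^2 = 5 + 1/n + 5/n^2
denominator / n^2 = 4 - 4/n + 8/n^2
As n -> infinity, all terms of the form c/n^k (k >= 1) tend to 0.
So numerator / n^2 -> 5 and denominator / n^2 -> 4.
Therefore lim a_n = 5/4.

5/4


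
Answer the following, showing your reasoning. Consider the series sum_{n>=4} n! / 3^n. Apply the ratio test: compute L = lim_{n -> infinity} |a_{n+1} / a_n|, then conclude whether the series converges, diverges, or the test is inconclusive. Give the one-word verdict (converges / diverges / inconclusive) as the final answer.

Let a_n denote the general term. Form the ratio a_{n+1}/a_n and simplify:
a_{n+1}/a_n = n/3 + 1/3
Take the limit as n -> infinity: L = infinity.
Since L = infinity > 1 (or L = infinity), the ratio test implies the series diverges.

diverges


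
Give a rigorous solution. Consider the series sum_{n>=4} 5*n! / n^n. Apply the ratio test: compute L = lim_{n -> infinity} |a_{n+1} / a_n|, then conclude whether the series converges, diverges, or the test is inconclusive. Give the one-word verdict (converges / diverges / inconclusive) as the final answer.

Let a_n denote the general term. Form the ratio a_{n+1}/a_n and simplify:
a_{n+1}/a_n = (n/(n + 1))^n
Take the limit as n -> infinity: L = exp(-1).
Since L = exp(-1) < 1, the ratio test implies the series converges.

converges


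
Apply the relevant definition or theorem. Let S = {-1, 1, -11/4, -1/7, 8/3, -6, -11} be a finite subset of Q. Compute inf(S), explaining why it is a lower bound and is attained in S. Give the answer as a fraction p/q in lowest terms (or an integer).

S is finite, so inf(S) = min(S).
Sorted increasing:
-11, -6, -11/4, -1, -1/7, 1, 8/3
The extremum is -11.
For every x in S, x >= -11. And -11 is in S, so it is attained.
Therefore inf(S) = -11.

-11


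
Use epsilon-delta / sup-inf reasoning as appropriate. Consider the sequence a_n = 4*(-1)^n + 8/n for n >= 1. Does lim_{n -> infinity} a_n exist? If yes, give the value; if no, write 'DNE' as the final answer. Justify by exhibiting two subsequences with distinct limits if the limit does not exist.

Examine the behaviour of a_n along subsequences.
a_{2k} = 4 + 8/(2k) -> 4. a_{2k+1} = -4 + 8/(2k+1) -> -4.
Since these two subsequential limits are 4 and -4, distinct, the full sequence cannot converge (a convergent sequence has all subsequences tending to the same limit). So lim a_n does not exist.

DNE


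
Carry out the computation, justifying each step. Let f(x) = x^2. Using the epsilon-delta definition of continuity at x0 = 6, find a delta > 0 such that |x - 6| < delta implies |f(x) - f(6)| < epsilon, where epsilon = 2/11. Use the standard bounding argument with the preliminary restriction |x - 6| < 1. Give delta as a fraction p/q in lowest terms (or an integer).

Factor: |x^2 - (6)^2| = |x - 6| * |x + 6|.
Impose |x - 6| < 1 first. Then |x + 6| = |(x - 6) + 2*(6)| <= |x - 6| + 2*|6| < 1 + 12 = 13.
So |x^2 - (6)^2| < delta * 13.
We need delta * 13 <= 2/11, i.e. delta <= 2/11/13 = 2/143.
Since 2/143 < 1, this is tighter than 1; take delta = 2/143.
So delta = 2/143 works.

2/143


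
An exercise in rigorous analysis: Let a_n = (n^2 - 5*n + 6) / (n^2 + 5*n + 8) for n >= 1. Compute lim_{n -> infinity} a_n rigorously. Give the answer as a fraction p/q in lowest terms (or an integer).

Divide numerator and denominator by n^2, the highest power:
numerator / n^2 = 1 - 5/n + 6/n^2
denominator / n^2 = 1 + 5/n + 8/n^2
As n -> infinity, all terms of the form c/n^k (k >= 1) tend to 0.
So numerator / n^2 -> 1 and denominator / n^2 -> 1.
Therefore lim a_n = 1.

1


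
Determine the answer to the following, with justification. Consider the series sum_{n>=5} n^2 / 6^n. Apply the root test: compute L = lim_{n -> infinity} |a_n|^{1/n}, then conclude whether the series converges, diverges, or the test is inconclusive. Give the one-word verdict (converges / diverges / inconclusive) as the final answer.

Let a_n denote the general term. Form |a_n|^(1/n) and simplify:
|a_n|^(1/n) = n^(2/n)/6
Take the limit as n -> infinity: L = 1/6.
Since L = 1/6 < 1, the root test implies convergence.

converges


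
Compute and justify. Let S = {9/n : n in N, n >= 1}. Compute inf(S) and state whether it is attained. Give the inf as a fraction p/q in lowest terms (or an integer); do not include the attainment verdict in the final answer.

Analysis:
- Values: 9, 9/2, 3, 9/4, ... strictly decreasing.
- The maximum is 9 (n=1); sup = 9 (attained).
- The set is bounded below by 0; 9/n -> 0 so 0 is the greatest lower bound.
- 0 is not in the set, so inf = 0 is not attained.
Conclusion: inf(S) = 0, not attained in S.

0


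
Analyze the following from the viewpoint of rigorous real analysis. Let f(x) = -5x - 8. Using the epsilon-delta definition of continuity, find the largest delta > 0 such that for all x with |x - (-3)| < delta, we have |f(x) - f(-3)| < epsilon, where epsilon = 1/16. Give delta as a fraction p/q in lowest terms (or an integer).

We compute f(-3) = -5*(-3) - 8 = 7.
|f(x) - f(-3)| = |-5x - 8 - (7)| = |-5(x - (-3))| = 5|x - (-3)|.
We need 5|x - (-3)| < 1/16, i.e. |x - (-3)| < 1/16 / 5 = 1/80.
So any delta <= 1/80 works. Conversely, if delta > 1/80, then x = -3 + 1/80 satisfies |x - (-3)| = 1/80 < delta but |f(x) - f(-3)| = 5 * 1/80 = 1/16, which is not < 1/16; so no larger delta works.
Hence the largest such delta is 1/80.

1/80


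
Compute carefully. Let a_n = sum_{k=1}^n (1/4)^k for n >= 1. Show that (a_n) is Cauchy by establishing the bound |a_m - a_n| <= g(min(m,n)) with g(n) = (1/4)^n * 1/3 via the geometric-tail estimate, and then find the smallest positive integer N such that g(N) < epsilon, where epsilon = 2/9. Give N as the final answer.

For m > n >= 1: |a_m - a_n| = sum_{k=n+1}^m (1/4)^k < sum_{k=n+1}^infinity (1/4)^k = (1/4)^(n+1) / (1 - 1/4) = (1/4)^n * (1/4) * (4/3) = (1/4)^n * 1/3.
So g(n) = (1/4)^n / 3. Since g(n) -> 0, (a_n) is Cauchy.
Now solve g(N) < 2/9: (1/4)^N / 3 < 2/9 <=> 4^N > 1 / (3 * 2/9) = 3/2.
Check powers of 4: 4^0 = 1 <= 3/2, 4^1 = 4 > 3/2.
So the smallest such N is 1. Check: g(1) = 1/(3 * 4) = 1/12 < 2/9.

1


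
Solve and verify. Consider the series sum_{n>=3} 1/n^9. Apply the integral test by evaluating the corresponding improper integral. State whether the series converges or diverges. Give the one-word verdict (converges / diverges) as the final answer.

Let f(x) = x^(-9). Then f is positive, continuous, and decreasing on [3, infinity), so the integral test applies.
Compute the improper integral int_{3}^infinity f(x) dx:
  antiderivative F(x) = -1/(8*x^8).
  As x -> infinity, F(x) -> 0 (since p = 9 > 1).
  So int = F(infinity) - F(3) = 0 - (-1/52488) = 1/52488.
  Finite, so by the integral test, the series converges.

converges


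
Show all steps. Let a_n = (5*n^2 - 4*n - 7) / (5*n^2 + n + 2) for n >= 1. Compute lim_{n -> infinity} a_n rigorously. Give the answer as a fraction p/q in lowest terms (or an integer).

Divide numerator and denominator by n^2, the highest power:
numerator / n^2 = 5 - 4/n - 7/n^2
denominator / n^2 = 5 + 1/n + 2/n^2
As n -> infinity, all terms of the form c/n^k (k >= 1) tend to 0.
So numerator / n^2 -> 5 and denominator / n^2 -> 5.
Therefore lim a_n = 1.

1


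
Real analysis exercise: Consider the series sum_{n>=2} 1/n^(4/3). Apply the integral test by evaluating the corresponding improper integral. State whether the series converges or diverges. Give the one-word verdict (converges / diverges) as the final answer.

Let f(x) = x^(-4/3). Then f is positive, continuous, and decreasing on [2, infinity), so the integral test applies.
Compute the improper integral int_{2}^infinity f(x) dx:
  antiderivative F(x) = -3/x^(1/3).
  As x -> infinity, F(x) -> 0 (since p = 4/3 > 1).
  So int = F(infinity) - F(2) = 0 - (-3*2^(2/3)/2) = 3*2^(2/3)/2.
  Finite, so by the integral test, the series converges.

converges


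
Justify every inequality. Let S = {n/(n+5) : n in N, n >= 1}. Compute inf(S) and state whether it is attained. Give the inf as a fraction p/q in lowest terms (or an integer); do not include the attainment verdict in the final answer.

Analysis:
- Values: 1/6, 2/7, 3/8, 4/9, ... strictly increasing.
- Minimum is 1/6 (n=1); inf = 1/6 (attained).
- n/(n+5) = 1 - 5/(n+5) -> 1 from below as n -> infinity, and never equals 1.
- So sup = 1 (not attained).
Conclusion: inf(S) = 1/6, attained in S.

1/6


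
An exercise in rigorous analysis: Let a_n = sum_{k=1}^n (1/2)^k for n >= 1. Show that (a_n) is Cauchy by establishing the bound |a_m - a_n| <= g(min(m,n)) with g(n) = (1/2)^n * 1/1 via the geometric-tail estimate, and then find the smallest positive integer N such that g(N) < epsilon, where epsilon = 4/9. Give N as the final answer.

For m > n >= 1: |a_m - a_n| = sum_{k=n+1}^m (1/2)^k < sum_{k=n+1}^infinity (1/2)^k = (1/2)^(n+1) / (1 - 1/2) = (1/2)^n * (1/2) * (2/1) = (1/2)^n * 1/1.
So g(n) = (1/2)^n / 1. Since g(n) -> 0, (a_n) is Cauchy.
Now solve g(N) < 4/9: (1/2)^N / 1 < 4/9 <=> 2^N > 1 / (1 * 4/9) = 9/4.
Check powers of 2: 2^1 = 2 <= 9/4, 2^2 = 4 > 9/4.
So the smallest such N is 2. Check: g(2) = 1/(1 * 4) = 1/4 < 4/9.

2


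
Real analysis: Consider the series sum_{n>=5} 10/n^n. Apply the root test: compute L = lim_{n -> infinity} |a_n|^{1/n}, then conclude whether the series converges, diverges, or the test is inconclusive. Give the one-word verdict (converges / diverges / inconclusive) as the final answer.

Let a_n denote the general term. Form |a_n|^(1/n) and simplify:
|a_n|^(1/n) = 10^(1/n)/n
Take the limit as n -> infinity: L = 0.
Since L = 0 < 1, the root test implies convergence.

converges


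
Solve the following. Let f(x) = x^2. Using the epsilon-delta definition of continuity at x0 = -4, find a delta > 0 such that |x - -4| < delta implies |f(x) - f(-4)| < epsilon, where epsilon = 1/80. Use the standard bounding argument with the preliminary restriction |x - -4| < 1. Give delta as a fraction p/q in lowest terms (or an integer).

Factor: |x^2 - (-4)^2| = |x - -4| * |x + -4|.
Impose |x - -4| < 1 first. Then |x + -4| = |(x - -4) + 2*(-4)| <= |x - -4| + 2*|-4| < 1 + 8 = 9.
So |x^2 - (-4)^2| < delta * 9.
We need delta * 9 <= 1/80, i.e. delta <= 1/80/9 = 1/720.
Since 1/720 < 1, this is tighter than 1; take delta = 1/720.
So delta = 1/720 works.

1/720


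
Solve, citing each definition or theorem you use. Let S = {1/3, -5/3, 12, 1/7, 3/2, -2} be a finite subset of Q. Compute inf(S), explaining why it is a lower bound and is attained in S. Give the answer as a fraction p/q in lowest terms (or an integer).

S is finite, so inf(S) = min(S).
Sorted increasing:
-2, -5/3, 1/7, 1/3, 3/2, 12
The extremum is -2.
For every x in S, x >= -2. And -2 is in S, so it is attained.
Therefore inf(S) = -2.

-2


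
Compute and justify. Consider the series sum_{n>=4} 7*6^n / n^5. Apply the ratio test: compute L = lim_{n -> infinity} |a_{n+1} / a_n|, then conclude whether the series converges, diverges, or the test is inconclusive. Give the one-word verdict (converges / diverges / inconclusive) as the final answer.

Let a_n denote the general term. Form the ratio a_{n+1}/a_n and simplify:
a_{n+1}/a_n = 6*n^5/(n + 1)^5
Take the limit as n -> infinity: L = 6.
Since L = 6 > 1 (or L = infinity), the ratio test implies the series diverges.

diverges


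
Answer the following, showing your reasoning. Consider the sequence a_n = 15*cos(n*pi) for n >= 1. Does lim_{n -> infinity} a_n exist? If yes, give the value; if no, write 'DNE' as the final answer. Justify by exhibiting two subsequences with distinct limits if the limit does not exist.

Examine the behaviour of a_n along subsequences.
cos(n*pi) = (-1)^n, so a_n = 15*(-1)^n. a_{2k} = 15 -> 15. a_{2k+1} = -15 -> -15.
Since these two subsequential limits are 15 and -15, distinct, the full sequence cannot converge (a convergent sequence has all subsequences tending to the same limit). So lim a_n does not exist.

DNE


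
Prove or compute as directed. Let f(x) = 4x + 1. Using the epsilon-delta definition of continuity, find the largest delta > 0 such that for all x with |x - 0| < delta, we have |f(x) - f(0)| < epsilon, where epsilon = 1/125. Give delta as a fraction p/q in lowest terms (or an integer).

We compute f(0) = 4*(0) + 1 = 1.
|f(x) - f(0)| = |4x + 1 - (1)| = |4(x - 0)| = 4|x - 0|.
We need 4|x - 0| < 1/125, i.e. |x - 0| < 1/125 / 4 = 1/500.
So any delta <= 1/500 works. Conversely, if delta > 1/500, then x = 0 + 1/500 satisfies |x - 0| = 1/500 < delta but |f(x) - f(0)| = 4 * 1/500 = 1/125, which is not < 1/125; so no larger delta works.
Hence the largest such delta is 1/500.

1/500


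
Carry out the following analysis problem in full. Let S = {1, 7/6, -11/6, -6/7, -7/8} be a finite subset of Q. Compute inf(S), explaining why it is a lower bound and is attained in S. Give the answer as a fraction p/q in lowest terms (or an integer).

S is finite, so inf(S) = min(S).
Sorted increasing:
-11/6, -7/8, -6/7, 1, 7/6
The extremum is -11/6.
For every x in S, x >= -11/6. And -11/6 is in S, so it is attained.
Therefore inf(S) = -11/6.

-11/6


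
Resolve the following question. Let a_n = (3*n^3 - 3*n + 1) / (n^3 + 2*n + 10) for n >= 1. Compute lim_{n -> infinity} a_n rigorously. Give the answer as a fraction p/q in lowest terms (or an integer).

Divide numerator and denominator by n^3, the highest power:
numerator / n^3 = 3 - 3/n^2 + n^(-3)
denominator / n^3 = 1 + 2/n^2 + 10/n^3
As n -> infinity, all terms of the form c/n^k (k >= 1) tend to 0.
So numerator / n^3 -> 3 and denominator / n^3 -> 1.
Therefore lim a_n = 3.

3


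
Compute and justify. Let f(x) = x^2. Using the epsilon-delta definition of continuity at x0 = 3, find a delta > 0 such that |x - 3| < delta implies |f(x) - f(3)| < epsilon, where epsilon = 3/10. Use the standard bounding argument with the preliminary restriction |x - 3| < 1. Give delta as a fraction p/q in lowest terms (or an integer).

Factor: |x^2 - (3)^2| = |x - 3| * |x + 3|.
Impose |x - 3| < 1 first. Then |x + 3| = |(x - 3) + 2*(3)| <= |x - 3| + 2*|3| < 1 + 6 = 7.
So |x^2 - (3)^2| < delta * 7.
We need delta * 7 <= 3/10, i.e. delta <= 3/10/7 = 3/70.
Since 3/70 < 1, this is tighter than 1; take delta = 3/70.
So delta = 3/70 works.

3/70


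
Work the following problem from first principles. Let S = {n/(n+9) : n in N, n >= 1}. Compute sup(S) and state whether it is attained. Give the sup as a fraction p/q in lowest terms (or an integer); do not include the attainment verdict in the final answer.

Analysis:
- Values: 1/10, 2/11, 1/4, 4/13, ... strictly increasing.
- Minimum is 1/10 (n=1); inf = 1/10 (attained).
- n/(n+9) = 1 - 9/(n+9) -> 1 from below as n -> infinity, and never equals 1.
- So sup = 1 (not attained).
Conclusion: sup(S) = 1, not attained in S.

1


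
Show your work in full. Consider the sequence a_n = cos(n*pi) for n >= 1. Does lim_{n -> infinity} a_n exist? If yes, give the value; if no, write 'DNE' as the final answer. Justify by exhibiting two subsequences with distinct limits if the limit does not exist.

Examine the behaviour of a_n along subsequences.
cos(n*pi) = (-1)^n, so a_n = (-1)^n. a_{2k} = 1 -> 1. a_{2k+1} = -1 -> -1.
Since these two subsequential limits are 1 and -1, distinct, the full sequence cannot converge (a convergent sequence has all subsequences tending to the same limit). So lim a_n does not exist.

DNE


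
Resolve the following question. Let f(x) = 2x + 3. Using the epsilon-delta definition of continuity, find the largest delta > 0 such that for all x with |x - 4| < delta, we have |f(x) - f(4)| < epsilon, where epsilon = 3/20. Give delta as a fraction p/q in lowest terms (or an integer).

We compute f(4) = 2*(4) + 3 = 11.
|f(x) - f(4)| = |2x + 3 - (11)| = |2(x - 4)| = 2|x - 4|.
We need 2|x - 4| < 3/20, i.e. |x - 4| < 3/20 / 2 = 3/40.
So any delta <= 3/40 works. Conversely, if delta > 3/40, then x = 4 + 3/40 satisfies |x - 4| = 3/40 < delta but |f(x) - f(4)| = 2 * 3/40 = 3/20, which is not < 3/20; so no larger delta works.
Hence the largest such delta is 3/40.

3/40


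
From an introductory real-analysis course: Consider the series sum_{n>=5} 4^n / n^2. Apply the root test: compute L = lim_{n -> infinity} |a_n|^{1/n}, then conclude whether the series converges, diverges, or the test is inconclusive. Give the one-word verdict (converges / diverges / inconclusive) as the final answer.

Let a_n denote the general term. Form |a_n|^(1/n) and simplify:
|a_n|^(1/n) = 4/n^(2/n)
Take the limit as n -> infinity: L = 4.
Since L = 4 > 1, the root test implies divergence.

diverges


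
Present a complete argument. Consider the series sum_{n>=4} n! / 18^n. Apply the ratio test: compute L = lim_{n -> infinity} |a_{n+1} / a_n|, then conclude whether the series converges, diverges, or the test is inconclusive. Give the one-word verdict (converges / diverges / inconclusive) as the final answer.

Let a_n denote the general term. Form the ratio a_{n+1}/a_n and simplify:
a_{n+1}/a_n = n/18 + 1/18
Take the limit as n -> infinity: L = infinity.
Since L = infinity > 1 (or L = infinity), the ratio test implies the series diverges.

diverges


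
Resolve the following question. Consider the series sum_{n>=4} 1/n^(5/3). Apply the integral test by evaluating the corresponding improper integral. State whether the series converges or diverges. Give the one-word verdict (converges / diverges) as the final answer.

Let f(x) = x^(-5/3). Then f is positive, continuous, and decreasing on [4, infinity), so the integral test applies.
Compute the improper integral int_{4}^infinity f(x) dx:
  antiderivative F(x) = -3/(2*x^(2/3)).
  As x -> infinity, F(x) -> 0 (since p = 5/3 > 1).
  So int = F(infinity) - F(4) = 0 - (-3*2^(2/3)/8) = 3*2^(2/3)/8.
  Finite, so by the integral test, the series converges.

converges


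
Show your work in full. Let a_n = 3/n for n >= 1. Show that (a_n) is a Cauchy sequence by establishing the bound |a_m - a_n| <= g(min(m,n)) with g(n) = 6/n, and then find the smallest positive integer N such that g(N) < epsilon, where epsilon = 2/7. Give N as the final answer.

For any m, n >= 1, by the triangle inequality:
|a_m - a_n| = |3/m - 3/n| <= 3*1/m + 3*1/n <= 6/min(m,n).
So g(n) = 6/n bounds the Cauchy difference. Since g(n) -> 0, (a_n) is Cauchy.
Now solve g(N) < 2/7: 6/N < 2/7 <=> N > 6 / (2/7) = 21.
The smallest integer strictly greater than 21 is N = 22.
Check: g(22) = 6/22 = 3/11 < 2/7; g(21) = 2/7 >= 2/7. So N = 22.

22


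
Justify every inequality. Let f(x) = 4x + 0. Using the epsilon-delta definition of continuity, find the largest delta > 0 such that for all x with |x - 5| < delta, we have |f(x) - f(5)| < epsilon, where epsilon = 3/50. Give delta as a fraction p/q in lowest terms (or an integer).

We compute f(5) = 4*(5) + 0 = 20.
|f(x) - f(5)| = |4x + 0 - (20)| = |4(x - 5)| = 4|x - 5|.
We need 4|x - 5| < 3/50, i.e. |x - 5| < 3/50 / 4 = 3/200.
So any delta <= 3/200 works. Conversely, if delta > 3/200, then x = 5 + 3/200 satisfies |x - 5| = 3/200 < delta but |f(x) - f(5)| = 4 * 3/200 = 3/50, which is not < 3/50; so no larger delta works.
Hence the largest such delta is 3/200.

3/200


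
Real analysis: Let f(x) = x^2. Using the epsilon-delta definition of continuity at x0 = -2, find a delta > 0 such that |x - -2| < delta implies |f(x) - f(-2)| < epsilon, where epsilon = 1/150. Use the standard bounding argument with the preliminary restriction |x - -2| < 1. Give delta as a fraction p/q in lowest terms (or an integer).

Factor: |x^2 - (-2)^2| = |x - -2| * |x + -2|.
Impose |x - -2| < 1 first. Then |x + -2| = |(x - -2) + 2*(-2)| <= |x - -2| + 2*|-2| < 1 + 4 = 5.
So |x^2 - (-2)^2| < delta * 5.
We need delta * 5 <= 1/150, i.e. delta <= 1/150/5 = 1/750.
Since 1/750 < 1, this is tighter than 1; take delta = 1/750.
So delta = 1/750 works.

1/750


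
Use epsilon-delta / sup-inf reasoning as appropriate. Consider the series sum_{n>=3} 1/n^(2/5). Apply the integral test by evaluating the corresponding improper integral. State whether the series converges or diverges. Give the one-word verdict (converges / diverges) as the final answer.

Let f(x) = x^(-2/5). Then f is positive, continuous, and decreasing on [3, infinity), so the integral test applies.
Compute the improper integral int_{3}^infinity f(x) dx:
  antiderivative F(x) = 5*x^(3/5)/3.
  As x -> infinity, F(x) -> infinity (since p = 2/5 < 1).
  So the integral diverges. By the integral test, the series diverges.

diverges


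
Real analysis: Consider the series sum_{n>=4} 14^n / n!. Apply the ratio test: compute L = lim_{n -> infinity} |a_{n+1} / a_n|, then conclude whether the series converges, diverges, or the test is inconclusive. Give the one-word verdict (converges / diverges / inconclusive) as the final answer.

Let a_n denote the general term. Form the ratio a_{n+1}/a_n and simplify:
a_{n+1}/a_n = 14/(n + 1)
Take the limit as n -> infinity: L = 0.
Since L = 0 < 1, the ratio test implies the series converges.

converges


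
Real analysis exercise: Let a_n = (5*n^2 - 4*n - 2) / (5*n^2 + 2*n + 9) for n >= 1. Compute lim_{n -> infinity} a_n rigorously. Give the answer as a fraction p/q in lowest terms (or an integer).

Divide numerator and denominator by n^2, the highest power:
numerator / n^2 = 5 - 4/n - 2/n^2
denominator / n^2 = 5 + 2/n + 9/n^2
As n -> infinity, all terms of the form c/n^k (k >= 1) tend to 0.
So numerator / n^2 -> 5 and denominator / n^2 -> 5.
Therefore lim a_n = 1.

1


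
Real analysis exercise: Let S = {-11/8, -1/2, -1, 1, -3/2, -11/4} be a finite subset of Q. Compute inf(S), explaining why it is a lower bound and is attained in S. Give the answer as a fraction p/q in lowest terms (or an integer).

S is finite, so inf(S) = min(S).
Sorted increasing:
-11/4, -3/2, -11/8, -1, -1/2, 1
The extremum is -11/4.
For every x in S, x >= -11/4. And -11/4 is in S, so it is attained.
Therefore inf(S) = -11/4.

-11/4


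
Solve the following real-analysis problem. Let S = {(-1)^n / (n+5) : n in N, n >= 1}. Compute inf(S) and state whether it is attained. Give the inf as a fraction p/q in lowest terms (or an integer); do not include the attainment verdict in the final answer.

Analysis:
- Values: -1/6, 1/7, -1/8, 1/9, -1/10, ...
- Positive terms (even n): 1/(2+5), 1/(4+5), ... decreasing -> max = 1/7 (n=2).
- Negative terms (odd n): -1/(1+5), -1/(3+5), ... increasing -> min = -1/6 (n=1).
- So sup = 1/7 (attained at n=2); inf = -1/6 (attained at n=1).
Conclusion: inf(S) = -1/6, attained in S.

-1/6


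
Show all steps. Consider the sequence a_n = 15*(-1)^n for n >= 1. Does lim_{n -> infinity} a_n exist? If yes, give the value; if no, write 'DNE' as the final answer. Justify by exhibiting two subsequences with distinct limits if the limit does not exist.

Examine the behaviour of a_n along subsequences.
Even-n subsequence a_{2k} = 15 -> 15. Odd-n subsequence a_{2k+1} = -15 -> -15.
Since these two subsequential limits are 15 and -15, distinct, the full sequence cannot converge (a convergent sequence has all subsequences tending to the same limit). So lim a_n does not exist.

DNE


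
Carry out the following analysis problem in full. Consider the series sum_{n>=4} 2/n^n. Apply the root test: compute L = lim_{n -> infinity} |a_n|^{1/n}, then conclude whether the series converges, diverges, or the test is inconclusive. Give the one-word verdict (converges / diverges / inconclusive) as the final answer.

Let a_n denote the general term. Form |a_n|^(1/n) and simplify:
|a_n|^(1/n) = 2^(1/n)/n
Take the limit as n -> infinity: L = 0.
Since L = 0 < 1, the root test implies convergence.

converges


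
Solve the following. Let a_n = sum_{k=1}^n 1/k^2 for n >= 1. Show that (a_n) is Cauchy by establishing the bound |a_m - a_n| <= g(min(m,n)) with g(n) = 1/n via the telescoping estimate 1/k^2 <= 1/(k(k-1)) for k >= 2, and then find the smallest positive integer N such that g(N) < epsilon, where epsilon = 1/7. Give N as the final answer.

For m > n >= 1: |a_m - a_n| = sum_{k=n+1}^m 1/k^2.
Use 1/k^2 <= 1/(k(k-1)) = 1/(k-1) - 1/k for k >= 2:
sum_{k=n+1}^m 1/k^2 <= sum_{k=n+1}^m (1/(k-1) - 1/k) = 1/n - 1/m <= 1/n.
By symmetry the same bound holds with n,m swapped, so |a_m - a_n| <= 1/min(m,n) = g(min(m,n)). Since g(n) -> 0, (a_n) is Cauchy.
Now solve g(N) < 1/7: 1/N < 1/7 <=> N > 1/(1/7) = 7.
The smallest integer strictly greater than 7 is N = 8.
Check: g(8) = 1/8 < 1/7; g(7) = 1/7 >= 1/7. So N = 8.

8


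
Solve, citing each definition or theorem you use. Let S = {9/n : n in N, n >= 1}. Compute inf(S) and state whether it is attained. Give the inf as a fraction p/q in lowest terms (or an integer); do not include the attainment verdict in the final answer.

Analysis:
- Values: 9, 9/2, 3, 9/4, ... strictly decreasing.
- The maximum is 9 (n=1); sup = 9 (attained).
- The set is bounded below by 0; 9/n -> 0 so 0 is the greatest lower bound.
- 0 is not in the set, so inf = 0 is not attained.
Conclusion: inf(S) = 0, not attained in S.

0


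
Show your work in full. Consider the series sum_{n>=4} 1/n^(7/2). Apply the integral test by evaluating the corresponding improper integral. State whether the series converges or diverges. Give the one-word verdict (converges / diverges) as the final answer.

Let f(x) = x^(-7/2). Then f is positive, continuous, and decreasing on [4, infinity), so the integral test applies.
Compute the improper integral int_{4}^infinity f(x) dx:
  antiderivative F(x) = -2/(5*x^(5/2)).
  As x -> infinity, F(x) -> 0 (since p = 7/2 > 1).
  So int = F(infinity) - F(4) = 0 - (-1/80) = 1/80.
  Finite, so by the integral test, the series converges.

converges


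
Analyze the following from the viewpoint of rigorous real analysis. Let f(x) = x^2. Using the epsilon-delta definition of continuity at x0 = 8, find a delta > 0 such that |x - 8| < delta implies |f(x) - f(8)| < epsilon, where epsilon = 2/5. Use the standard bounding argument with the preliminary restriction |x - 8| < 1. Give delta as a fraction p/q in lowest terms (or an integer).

Factor: |x^2 - (8)^2| = |x - 8| * |x + 8|.
Impose |x - 8| < 1 first. Then |x + 8| = |(x - 8) + 2*(8)| <= |x - 8| + 2*|8| < 1 + 16 = 17.
So |x^2 - (8)^2| < delta * 17.
We need delta * 17 <= 2/5, i.e. delta <= 2/5/17 = 2/85.
Since 2/85 < 1, this is tighter than 1; take delta = 2/85.
So delta = 2/85 works.

2/85


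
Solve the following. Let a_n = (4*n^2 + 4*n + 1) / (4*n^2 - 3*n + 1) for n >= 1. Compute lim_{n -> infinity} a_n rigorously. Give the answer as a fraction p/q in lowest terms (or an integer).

Divide numerator and denominator by n^2, the highest power:
numerator / n^2 = 4 + 4/n + n^(-2)
denominator / n^2 = 4 - 3/n + n^(-2)
As n -> infinity, all terms of the form c/n^k (k >= 1) tend to 0.
So numerator / n^2 -> 4 and denominator / n^2 -> 4.
Therefore lim a_n = 1.

1


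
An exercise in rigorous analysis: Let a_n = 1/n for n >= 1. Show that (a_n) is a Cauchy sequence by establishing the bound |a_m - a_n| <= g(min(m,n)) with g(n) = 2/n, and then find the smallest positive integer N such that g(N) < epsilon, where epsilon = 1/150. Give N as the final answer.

For any m, n >= 1, by the triangle inequality:
|a_m - a_n| = |1/m - 1/n| <= 1/m + 1/n <= 2/min(m,n).
So g(n) = 2/n bounds the Cauchy difference. Since g(n) -> 0, (a_n) is Cauchy.
Now solve g(N) < 1/150: 2/N < 1/150 <=> N > 2 / (1/150) = 300.
The smallest integer strictly greater than 300 is N = 301.
Check: g(301) = 2/301 = 2/301 < 1/150; g(300) = 1/150 >= 1/150. So N = 301.

301


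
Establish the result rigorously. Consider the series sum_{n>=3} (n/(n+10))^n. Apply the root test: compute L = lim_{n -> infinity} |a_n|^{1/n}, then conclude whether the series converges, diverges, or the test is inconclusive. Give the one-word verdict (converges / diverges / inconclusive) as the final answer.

Let a_n denote the general term. Form |a_n|^(1/n) and simplify:
|a_n|^(1/n) = n/(n + 10)
Take the limit as n -> infinity: L = 1.
Since L = 1, the root test is inconclusive. (In fact a_n = (n/(n+10))^n -> e^(-10) != 0, so the nth-term test shows divergence; but the root test itself gives no conclusion.)

inconclusive


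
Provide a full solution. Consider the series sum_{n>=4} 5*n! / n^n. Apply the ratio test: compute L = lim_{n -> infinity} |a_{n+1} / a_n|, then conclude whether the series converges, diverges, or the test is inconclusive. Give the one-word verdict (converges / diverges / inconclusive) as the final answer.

Let a_n denote the general term. Form the ratio a_{n+1}/a_n and simplify:
a_{n+1}/a_n = (n/(n + 1))^n
Take the limit as n -> infinity: L = exp(-1).
Since L = exp(-1) < 1, the ratio test implies the series converges.

converges


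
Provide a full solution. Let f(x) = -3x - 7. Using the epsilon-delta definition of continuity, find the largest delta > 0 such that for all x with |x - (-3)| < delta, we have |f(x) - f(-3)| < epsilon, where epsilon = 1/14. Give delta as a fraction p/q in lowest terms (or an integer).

We compute f(-3) = -3*(-3) - 7 = 2.
|f(x) - f(-3)| = |-3x - 7 - (2)| = |-3(x - (-3))| = 3|x - (-3)|.
We need 3|x - (-3)| < 1/14, i.e. |x - (-3)| < 1/14 / 3 = 1/42.
So any delta <= 1/42 works. Conversely, if delta > 1/42, then x = -3 + 1/42 satisfies |x - (-3)| = 1/42 < delta but |f(x) - f(-3)| = 3 * 1/42 = 1/14, which is not < 1/14; so no larger delta works.
Hence the largest such delta is 1/42.

1/42


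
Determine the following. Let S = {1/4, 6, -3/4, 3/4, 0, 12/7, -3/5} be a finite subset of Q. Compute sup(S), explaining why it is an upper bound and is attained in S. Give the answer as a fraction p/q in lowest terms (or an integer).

S is finite, so sup(S) = max(S).
Sorted decreasing:
6, 12/7, 3/4, 1/4, 0, -3/5, -3/4
The extremum is 6.
For every x in S, x <= 6. And 6 is in S, so it is attained.
Therefore sup(S) = 6.

6


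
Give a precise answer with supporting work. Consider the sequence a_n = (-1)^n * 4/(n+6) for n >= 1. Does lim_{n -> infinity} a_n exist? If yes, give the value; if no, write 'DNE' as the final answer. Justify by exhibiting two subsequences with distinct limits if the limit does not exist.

Examine the behaviour of a_n along subsequences.
Even-n subsequence a_{2k} = 4/(2k+6) -> 0. Odd-n subsequence a_{2k+1} = -4/(2k+7) -> 0. Both tend to 0, which suggests the limit is 0; verify directly.
|a_n - 0| = 4/(n+6) < 4/n for every n >= 1.
Given epsilon > 0, choose a positive integer N > 4/epsilon. Then for all n >= N, |a_n| < 4/n <= 4/N < epsilon.
So by the definition of the limit, lim a_n exists and equals 0.

0


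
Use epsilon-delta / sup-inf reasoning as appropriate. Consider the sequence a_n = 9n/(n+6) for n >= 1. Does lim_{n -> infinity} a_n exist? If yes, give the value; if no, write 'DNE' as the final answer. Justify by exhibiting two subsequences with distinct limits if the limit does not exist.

Examine the behaviour of a_n along subsequences.
Even-n subsequence a_{2k} = 9(2k)/(2k+6) -> 9. Odd-n subsequence a_{2k+1} = 9(2k+1)/(2k+7) -> 9. Both tend to 9, which suggests the limit is 9; verify directly.
|a_n - 9| = |9n - 9(n+6)| / (n+6) = 54/(n+6) < 54/n for every n >= 1.
Given epsilon > 0, choose a positive integer N > 54/epsilon. Then for all n >= N, |a_n - 9| < 54/n <= 54/N < epsilon.
So by the definition of the limit, lim a_n exists and equals 9.

9


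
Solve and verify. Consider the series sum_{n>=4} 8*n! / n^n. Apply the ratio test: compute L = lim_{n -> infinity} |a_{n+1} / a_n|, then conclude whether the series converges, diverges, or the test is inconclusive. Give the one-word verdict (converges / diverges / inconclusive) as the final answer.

Let a_n denote the general term. Form the ratio a_{n+1}/a_n and simplify:
a_{n+1}/a_n = (n/(n + 1))^n
Take the limit as n -> infinity: L = exp(-1).
Since L = exp(-1) < 1, the ratio test implies the series converges.

converges


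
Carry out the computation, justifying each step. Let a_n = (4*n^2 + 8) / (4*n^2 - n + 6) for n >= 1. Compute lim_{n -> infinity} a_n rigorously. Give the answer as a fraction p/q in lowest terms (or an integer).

Divide numerator and denominator by n^2, the highest power:
numerator / n^2 = 4 + 8/n^2
denominator / n^2 = 4 - 1/n + 6/n^2
As n -> infinity, all terms of the form c/n^k (k >= 1) tend to 0.
So numerator / n^2 -> 4 and denominator / n^2 -> 4.
Therefore lim a_n = 1.

1


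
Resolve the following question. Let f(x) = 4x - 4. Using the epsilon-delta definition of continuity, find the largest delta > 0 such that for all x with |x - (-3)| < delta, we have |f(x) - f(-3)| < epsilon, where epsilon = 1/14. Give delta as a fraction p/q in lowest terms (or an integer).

We compute f(-3) = 4*(-3) - 4 = -16.
|f(x) - f(-3)| = |4x - 4 - (-16)| = |4(x - (-3))| = 4|x - (-3)|.
We need 4|x - (-3)| < 1/14, i.e. |x - (-3)| < 1/14 / 4 = 1/56.
So any delta <= 1/56 works. Conversely, if delta > 1/56, then x = -3 + 1/56 satisfies |x - (-3)| = 1/56 < delta but |f(x) - f(-3)| = 4 * 1/56 = 1/14, which is not < 1/14; so no larger delta works.
Hence the largest such delta is 1/56.

1/56


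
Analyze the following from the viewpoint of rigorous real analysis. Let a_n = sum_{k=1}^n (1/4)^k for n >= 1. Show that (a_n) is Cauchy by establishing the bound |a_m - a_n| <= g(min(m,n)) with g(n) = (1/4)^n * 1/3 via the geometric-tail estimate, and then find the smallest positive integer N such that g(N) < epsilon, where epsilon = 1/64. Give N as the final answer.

For m > n >= 1: |a_m - a_n| = sum_{k=n+1}^m (1/4)^k < sum_{k=n+1}^infinity (1/4)^k = (1/4)^(n+1) / (1 - 1/4) = (1/4)^n * (1/4) * (4/3) = (1/4)^n * 1/3.
So g(n) = (1/4)^n / 3. Since g(n) -> 0, (a_n) is Cauchy.
Now solve g(N) < 1/64: (1/4)^N / 3 < 1/64 <=> 4^N > 1 / (3 * 1/64) = 64/3.
Check powers of 4: 4^2 = 16 <= 64/3, 4^3 = 64 > 64/3.
So the smallest such N is 3. Check: g(3) = 1/(3 * 64) = 1/192 < 1/64.

3


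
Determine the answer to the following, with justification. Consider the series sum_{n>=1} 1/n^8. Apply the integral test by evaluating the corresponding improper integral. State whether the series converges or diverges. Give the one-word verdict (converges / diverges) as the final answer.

Let f(x) = x^(-8). Then f is positive, continuous, and decreasing on [1, infinity), so the integral test applies.
Compute the improper integral int_{1}^infinity f(x) dx:
  antiderivative F(x) = -1/(7*x^7).
  As x -> infinity, F(x) -> 0 (since p = 8 > 1).
  So int = F(infinity) - F(1) = 0 - (-1/7) = 1/7.
  Finite, so by the integral test, the series converges.

converges


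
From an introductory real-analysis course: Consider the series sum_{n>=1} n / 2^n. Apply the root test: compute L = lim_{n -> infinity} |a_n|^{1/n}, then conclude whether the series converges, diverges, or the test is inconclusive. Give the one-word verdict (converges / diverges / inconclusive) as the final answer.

Let a_n denote the general term. Form |a_n|^(1/n) and simplify:
|a_n|^(1/n) = n^(1/n)/2
Take the limit as n -> infinity: L = 1/2.
Since L = 1/2 < 1, the root test implies convergence.

converges


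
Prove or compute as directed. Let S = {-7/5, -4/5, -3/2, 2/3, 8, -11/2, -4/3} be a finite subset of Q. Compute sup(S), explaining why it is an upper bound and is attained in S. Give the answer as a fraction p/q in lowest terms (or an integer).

S is finite, so sup(S) = max(S).
Sorted decreasing:
8, 2/3, -4/5, -4/3, -7/5, -3/2, -11/2
The extremum is 8.
For every x in S, x <= 8. And 8 is in S, so it is attained.
Therefore sup(S) = 8.

8


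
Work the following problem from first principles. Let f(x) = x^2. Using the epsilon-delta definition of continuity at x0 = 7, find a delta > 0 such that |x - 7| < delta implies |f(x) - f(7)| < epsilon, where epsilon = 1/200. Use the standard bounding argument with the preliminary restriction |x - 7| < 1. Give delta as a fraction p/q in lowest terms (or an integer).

Factor: |x^2 - (7)^2| = |x - 7| * |x + 7|.
Impose |x - 7| < 1 first. Then |x + 7| = |(x - 7) + 2*(7)| <= |x - 7| + 2*|7| < 1 + 14 = 15.
So |x^2 - (7)^2| < delta * 15.
We need delta * 15 <= 1/200, i.e. delta <= 1/200/15 = 1/3000.
Since 1/3000 < 1, this is tighter than 1; take delta = 1/3000.
So delta = 1/3000 works.

1/3000


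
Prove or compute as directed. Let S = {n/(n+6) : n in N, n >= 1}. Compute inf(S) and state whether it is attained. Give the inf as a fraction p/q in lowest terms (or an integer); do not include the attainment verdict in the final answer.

Analysis:
- Values: 1/7, 1/4, 1/3, 2/5, ... strictly increasing.
- Minimum is 1/7 (n=1); inf = 1/7 (attained).
- n/(n+6) = 1 - 6/(n+6) -> 1 from below as n -> infinity, and never equals 1.
- So sup = 1 (not attained).
Conclusion: inf(S) = 1/7, attained in S.

1/7


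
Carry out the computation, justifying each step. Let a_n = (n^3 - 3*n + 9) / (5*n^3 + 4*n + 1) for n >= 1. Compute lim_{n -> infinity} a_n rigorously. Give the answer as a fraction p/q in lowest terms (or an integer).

Divide numerator and denominator by n^3, the highest power:
numerator / n^3 = 1 - 3/n^2 + 9/n^3
denominator / n^3 = 5 + 4/n^2 + n^(-3)
As n -> infinity, all terms of the form c/n^k (k >= 1) tend to 0.
So numerator / n^3 -> 1 and denominator / n^3 -> 5.
Therefore lim a_n = 1/5.

1/5


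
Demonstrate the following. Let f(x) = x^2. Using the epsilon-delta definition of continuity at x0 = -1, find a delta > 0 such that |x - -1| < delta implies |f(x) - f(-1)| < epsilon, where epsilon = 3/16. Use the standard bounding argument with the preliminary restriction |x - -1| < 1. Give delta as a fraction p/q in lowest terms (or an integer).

Factor: |x^2 - (-1)^2| = |x - -1| * |x + -1|.
Impose |x - -1| < 1 first. Then |x + -1| = |(x - -1) + 2*(-1)| <= |x - -1| + 2*|-1| < 1 + 2 = 3.
So |x^2 - (-1)^2| < delta * 3.
We need delta * 3 <= 3/16, i.e. delta <= 3/16/3 = 1/16.
Since 1/16 < 1, this is tighter than 1; take delta = 1/16.
So delta = 1/16 works.

1/16


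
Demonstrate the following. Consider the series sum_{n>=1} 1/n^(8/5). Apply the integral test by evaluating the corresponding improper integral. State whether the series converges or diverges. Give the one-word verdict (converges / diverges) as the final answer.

Let f(x) = x^(-8/5). Then f is positive, continuous, and decreasing on [1, infinity), so the integral test applies.
Compute the improper integral int_{1}^infinity f(x) dx:
  antiderivative F(x) = -5/(3*x^(3/5)).
  As x -> infinity, F(x) -> 0 (since p = 8/5 > 1).
  So int = F(infinity) - F(1) = 0 - (-5/3) = 5/3.
  Finite, so by the integral test, the series converges.

converges
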